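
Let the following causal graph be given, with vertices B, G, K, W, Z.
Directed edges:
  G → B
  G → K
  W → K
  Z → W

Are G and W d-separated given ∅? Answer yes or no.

Bayes-Ball from G | ∅ reaches {B,K}.
W ∉ reach(G|∅) ⇒ G ⊥ W | ∅.

Yes — G ⊥ W | ∅.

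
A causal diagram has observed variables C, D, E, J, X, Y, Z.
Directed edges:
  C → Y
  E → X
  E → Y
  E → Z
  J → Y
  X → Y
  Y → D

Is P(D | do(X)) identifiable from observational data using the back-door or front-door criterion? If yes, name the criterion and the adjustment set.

P(D|do(X)): backdoor, adjust for {E}.

desc(X)\{X}={D,Y}; candidates ⊆ {C,E,J,Z}.
size 0: {}; under {} X still reaches {D,E,Y,Z} ∋ D.
{E}: X⊥D given {E} in G with X→· removed — back-door holds.
P(D|do(X)) = Σ_{E} P(D|X,E)·P(E).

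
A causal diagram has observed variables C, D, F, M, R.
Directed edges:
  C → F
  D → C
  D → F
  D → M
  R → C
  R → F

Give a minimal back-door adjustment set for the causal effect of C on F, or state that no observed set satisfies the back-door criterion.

C→F: minimal back-door set {D, R}.

desc(C)\{C}={F}; candidates ⊆ {D,M,R}.
size 0: {}; under {} C still reaches {D,F,M,R} ∋ F.
size 1: {D}, {M}, {R}; under {D} C still reaches {F,R} ∋ F.
{D,R}: C⊥F given {D,R} in G with C→· removed — back-door holds.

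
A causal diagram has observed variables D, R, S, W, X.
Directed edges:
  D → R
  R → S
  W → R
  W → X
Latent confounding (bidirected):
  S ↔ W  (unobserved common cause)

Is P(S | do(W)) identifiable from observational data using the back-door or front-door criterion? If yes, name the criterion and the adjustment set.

P(S|do(W)): frontdoor, adjust for {R}.

desc(W)\{W}={R,S,X}; candidates ⊆ {D}.
W↔S: latent back-door arc(s) into W.
size 0: {}; under {} W still reaches {S} ∋ S.
size 1: {D}; under {D} W still reaches {S} ∋ S.
W↔S cannot be blocked by any observed set — no back-door set.
{R}: (i) intercepts every directed W→S path; (ii) no back-door W→{R}; (iii) {W} blocks every back-door {R}→S. Front-door holds.
P(S|do(W)) = Σ_{R} P(R|W) Σ_{W'} P(S|R,W')P(W').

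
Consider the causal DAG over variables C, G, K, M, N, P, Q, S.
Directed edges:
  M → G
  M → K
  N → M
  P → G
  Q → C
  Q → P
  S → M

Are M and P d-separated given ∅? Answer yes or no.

Bayes-Ball from M | ∅ reaches {G,K,N,S}.
P ∉ reach(M|∅) ⇒ M ⊥ P | ∅.

Yes — M ⊥ P | ∅.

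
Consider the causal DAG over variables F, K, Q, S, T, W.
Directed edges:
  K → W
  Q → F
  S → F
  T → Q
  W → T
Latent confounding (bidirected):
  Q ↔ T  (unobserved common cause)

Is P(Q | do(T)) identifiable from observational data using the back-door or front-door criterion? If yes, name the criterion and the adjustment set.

desc(T)\{T}={F,Q}; candidates ⊆ {K,S,W}.
T↔Q: latent back-door arc(s) into T.
size 0: {}; under {} T still reaches {F,K,Q,W} ∋ Q.
size 1: {K}, {S}, {W}; under {K} T still reaches {F,Q,W} ∋ Q.
size 2: {K,S}, {K,W}, {S,W}; under {K,S} T still reaches {F,Q,W} ∋ Q.
T↔Q cannot be blocked by any observed set — no back-door set.
No mediator lies on a directed T→…→Q path.
Neither criterion identifies P(Q|do(T)) in this graph.

P(Q|do(T)): not identifiable (no BD/FD set).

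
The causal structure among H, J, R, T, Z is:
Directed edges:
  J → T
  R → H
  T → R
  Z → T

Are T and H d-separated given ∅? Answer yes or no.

No — T and H are d-connected given ∅.

Bayes-Ball from T | ∅ reaches {H,J,R,Z}.
H ∈ reach(T|∅) ⇒ T ⊥̸ H | ∅.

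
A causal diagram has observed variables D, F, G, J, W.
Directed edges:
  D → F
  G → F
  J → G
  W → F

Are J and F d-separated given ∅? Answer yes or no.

Bayes-Ball from J | ∅ reaches {F,G}.
F ∈ reach(J|∅) ⇒ J ⊥̸ F | ∅.

No — J and F are d-connected given ∅.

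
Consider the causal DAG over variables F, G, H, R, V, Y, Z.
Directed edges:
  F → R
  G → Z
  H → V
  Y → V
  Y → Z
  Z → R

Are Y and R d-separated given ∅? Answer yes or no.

Bayes-Ball from Y | ∅ reaches {R,V,Z}.
R ∈ reach(Y|∅) ⇒ Y ⊥̸ R | ∅.

No — Y and R are d-connected given ∅.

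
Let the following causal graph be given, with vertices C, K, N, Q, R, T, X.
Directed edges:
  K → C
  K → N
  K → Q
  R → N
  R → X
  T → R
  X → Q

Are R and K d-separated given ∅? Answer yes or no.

Yes — R ⊥ K | ∅.

Bayes-Ball from R | ∅ reaches {N,Q,T,X}.
K ∉ reach(R|∅) ⇒ R ⊥ K | ∅.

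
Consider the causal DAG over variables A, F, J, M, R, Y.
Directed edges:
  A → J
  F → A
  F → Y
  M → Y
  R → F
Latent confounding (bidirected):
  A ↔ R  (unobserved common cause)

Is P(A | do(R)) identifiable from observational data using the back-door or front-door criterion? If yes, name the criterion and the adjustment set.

desc(R)\{R}={A,F,J,Y}; candidates ⊆ {M}.
R↔A: latent back-door arc(s) into R.
size 0: {}; under {} R still reaches {A,J} ∋ A.
size 1: {M}; under {M} R still reaches {A,J} ∋ A.
R↔A cannot be blocked by any observed set — no back-door set.
{F}: (i) intercepts every directed R→A path; (ii) no back-door R→{F}; (iii) {R} blocks every back-door {F}→A. Front-door holds.
P(A|do(R)) = Σ_{F} P(F|R) Σ_{R'} P(A|F,R')P(R').

P(A|do(R)): frontdoor, adjust for {F}.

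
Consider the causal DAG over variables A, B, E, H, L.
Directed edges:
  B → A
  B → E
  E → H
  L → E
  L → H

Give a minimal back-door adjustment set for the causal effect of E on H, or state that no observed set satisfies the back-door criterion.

desc(E)\{E}={H}; candidates ⊆ {A,B,L}.
size 0: {}; under {} E still reaches {A,B,H,L} ∋ H.
{L}: E⊥H given {L} in G with E→· removed — back-door holds.

E→H: minimal back-door set {L}.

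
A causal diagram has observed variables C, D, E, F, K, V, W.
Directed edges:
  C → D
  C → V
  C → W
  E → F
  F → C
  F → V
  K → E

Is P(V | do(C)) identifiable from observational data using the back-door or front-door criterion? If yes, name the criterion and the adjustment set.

P(V|do(C)): backdoor, adjust for {F}.

desc(C)\{C}={D,V,W}; candidates ⊆ {E,F,K}.
size 0: {}; under {} C still reaches {E,F,K,V} ∋ V.
{F}: C⊥V given {F} in G with C→· removed — back-door holds.
P(V|do(C)) = Σ_{F} P(V|C,F)·P(F).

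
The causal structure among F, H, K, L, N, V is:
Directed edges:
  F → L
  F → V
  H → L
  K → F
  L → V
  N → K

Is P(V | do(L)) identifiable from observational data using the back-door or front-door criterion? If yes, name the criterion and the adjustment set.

desc(L)\{L}={V}; candidates ⊆ {F,H,K,N}.
size 0: {}; under {} L still reaches {F,H,K,N,V} ∋ V.
{F}: L⊥V given {F} in G with L→· removed — back-door holds.
P(V|do(L)) = Σ_{F} P(V|L,F)·P(F).

P(V|do(L)): backdoor, adjust for {F}.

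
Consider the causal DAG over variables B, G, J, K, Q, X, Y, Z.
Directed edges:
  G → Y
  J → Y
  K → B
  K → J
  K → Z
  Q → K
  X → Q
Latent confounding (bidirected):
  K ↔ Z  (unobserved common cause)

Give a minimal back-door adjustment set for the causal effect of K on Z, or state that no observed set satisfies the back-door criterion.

desc(K)\{K}={B,J,Y,Z}; candidates ⊆ {G,Q,X}.
K↔Z: latent back-door arc(s) into K.
size 0: {}; under {} K still reaches {Q,X,Z} ∋ Z.
size 1: {G}, {Q}, {X}; under {G} K still reaches {Q,X,Z} ∋ Z.
size 2: {G,Q}, {G,X}, {Q,X}; under {G,Q} K still reaches {Z} ∋ Z.
K↔Z cannot be blocked by any observed set — no back-door set.

K→Z: no observed back-door set.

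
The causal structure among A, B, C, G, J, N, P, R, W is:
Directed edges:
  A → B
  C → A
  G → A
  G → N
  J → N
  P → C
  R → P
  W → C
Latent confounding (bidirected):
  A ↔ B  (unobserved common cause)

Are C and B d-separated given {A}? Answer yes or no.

No — C and B are d-connected given {A}.

Bayes-Ball from C | {A} reaches {B,G,N,P,R,W}.
B ∈ reach(C|{A}) ⇒ C ⊥̸ B | {A}.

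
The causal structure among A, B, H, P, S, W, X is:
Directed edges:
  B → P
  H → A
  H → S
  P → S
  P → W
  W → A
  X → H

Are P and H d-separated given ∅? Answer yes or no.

Bayes-Ball from P | ∅ reaches {A,B,S,W}.
H ∉ reach(P|∅) ⇒ P ⊥ H | ∅.

Yes — P ⊥ H | ∅.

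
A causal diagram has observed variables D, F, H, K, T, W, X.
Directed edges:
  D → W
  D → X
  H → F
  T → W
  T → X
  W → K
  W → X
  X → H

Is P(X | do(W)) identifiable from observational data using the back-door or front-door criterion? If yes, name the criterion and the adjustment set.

desc(W)\{W}={F,H,K,X}; candidates ⊆ {D,T}.
size 0: {}; under {} W still reaches {D,F,H,T,X} ∋ X.
size 1: {D}, {T}; under {D} W still reaches {F,H,T,X} ∋ X.
{D,T}: W⊥X given {D,T} in G with W→· removed — back-door holds.
P(X|do(W)) = Σ_{D,T} P(X|W,D,T)·P(D,T).

P(X|do(W)): backdoor, adjust for {D, T}.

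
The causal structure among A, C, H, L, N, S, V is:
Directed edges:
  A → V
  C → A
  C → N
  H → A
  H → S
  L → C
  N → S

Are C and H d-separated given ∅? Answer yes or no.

Yes — C ⊥ H | ∅.

Bayes-Ball from C | ∅ reaches {A,L,N,S,V}.
H ∉ reach(C|∅) ⇒ C ⊥ H | ∅.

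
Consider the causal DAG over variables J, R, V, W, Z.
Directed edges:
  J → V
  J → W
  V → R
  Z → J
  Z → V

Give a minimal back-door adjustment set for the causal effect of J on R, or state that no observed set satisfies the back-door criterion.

J→R: minimal back-door set {Z}.

desc(J)\{J}={R,V,W}; candidates ⊆ {Z}.
size 0: {}; under {} J still reaches {R,V,Z} ∋ R.
{Z}: J⊥R given {Z} in G with J→· removed — back-door holds.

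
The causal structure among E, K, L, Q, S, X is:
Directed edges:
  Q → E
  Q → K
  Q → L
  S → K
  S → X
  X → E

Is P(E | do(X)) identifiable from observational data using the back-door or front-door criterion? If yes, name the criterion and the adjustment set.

desc(X)\{X}={E}; candidates ⊆ {K,L,Q,S}.
∅: X⊥E given ∅ in G with X→· removed — back-door holds.
P(E|do(X)) = P(E|X) — no adjustment needed.

P(E|do(X)): backdoor, adjust for ∅.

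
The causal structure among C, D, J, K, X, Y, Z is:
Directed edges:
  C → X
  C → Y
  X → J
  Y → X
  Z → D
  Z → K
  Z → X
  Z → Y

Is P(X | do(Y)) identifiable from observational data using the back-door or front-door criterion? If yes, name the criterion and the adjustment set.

desc(Y)\{Y}={J,X}; candidates ⊆ {C,D,K,Z}.
size 0: {}; under {} Y still reaches {C,D,J,K,X,Z} ∋ X.
size 1: {C}, {D}, {K} …(+1); under {C} Y still reaches {D,J,K,X,Z} ∋ X.
{C,Z}: Y⊥X given {C,Z} in G with Y→· removed — back-door holds.
P(X|do(Y)) = Σ_{C,Z} P(X|Y,C,Z)·P(C,Z).

P(X|do(Y)): backdoor, adjust for {C, Z}.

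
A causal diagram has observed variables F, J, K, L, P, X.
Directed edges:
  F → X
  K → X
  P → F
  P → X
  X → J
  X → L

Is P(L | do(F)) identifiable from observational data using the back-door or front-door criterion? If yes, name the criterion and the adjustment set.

P(L|do(F)): backdoor, adjust for {P}.

desc(F)\{F}={J,L,X}; candidates ⊆ {K,P}.
size 0: {}; under {} F still reaches {J,L,P,X} ∋ L.
{P}: F⊥L given {P} in G with F→· removed — back-door holds.
P(L|do(F)) = Σ_{P} P(L|F,P)·P(P).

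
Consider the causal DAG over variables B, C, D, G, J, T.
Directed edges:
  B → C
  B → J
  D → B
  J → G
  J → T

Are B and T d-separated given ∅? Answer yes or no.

No — B and T are d-connected given ∅.

Bayes-Ball from B | ∅ reaches {C,D,G,J,T}.
T ∈ reach(B|∅) ⇒ B ⊥̸ T | ∅.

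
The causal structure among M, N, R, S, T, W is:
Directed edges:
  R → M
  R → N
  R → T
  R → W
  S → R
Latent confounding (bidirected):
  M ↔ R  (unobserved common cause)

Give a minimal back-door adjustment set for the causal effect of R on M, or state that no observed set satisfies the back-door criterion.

desc(R)\{R}={M,N,T,W}; candidates ⊆ {S}.
R↔M: latent back-door arc(s) into R.
size 0: {}; under {} R still reaches {M,S} ∋ M.
size 1: {S}; under {S} R still reaches {M} ∋ M.
R↔M cannot be blocked by any observed set — no back-door set.

R→M: no observed back-door set.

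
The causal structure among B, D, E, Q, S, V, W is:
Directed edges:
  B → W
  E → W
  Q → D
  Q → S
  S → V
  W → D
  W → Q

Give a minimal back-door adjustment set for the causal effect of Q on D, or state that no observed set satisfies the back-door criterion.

Q→D: minimal back-door set {W}.

desc(Q)\{Q}={D,S,V}; candidates ⊆ {B,E,W}.
size 0: {}; under {} Q still reaches {B,D,E,W} ∋ D.
{W}: Q⊥D given {W} in G with Q→· removed — back-door holds.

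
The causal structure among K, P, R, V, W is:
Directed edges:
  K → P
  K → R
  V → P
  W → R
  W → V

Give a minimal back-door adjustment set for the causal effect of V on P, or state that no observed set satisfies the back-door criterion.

desc(V)\{V}={P}; candidates ⊆ {K,R,W}.
∅: V⊥P given ∅ in G with V→· removed — back-door holds.

V→P: minimal back-door set ∅.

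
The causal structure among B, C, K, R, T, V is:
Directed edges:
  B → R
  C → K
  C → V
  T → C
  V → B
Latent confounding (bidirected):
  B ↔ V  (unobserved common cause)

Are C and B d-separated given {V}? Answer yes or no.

Bayes-Ball from C | {V} reaches {B,K,R,T}.
B ∈ reach(C|{V}) ⇒ C ⊥̸ B | {V}.

No — C and B are d-connected given {V}.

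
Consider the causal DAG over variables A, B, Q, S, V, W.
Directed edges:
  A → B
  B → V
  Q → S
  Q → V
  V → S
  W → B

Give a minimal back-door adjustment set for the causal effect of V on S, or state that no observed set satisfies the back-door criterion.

V→S: minimal back-door set {Q}.

desc(V)\{V}={S}; candidates ⊆ {A,B,Q,W}.
size 0: {}; under {} V still reaches {A,B,Q,S,W} ∋ S.
{Q}: V⊥S given {Q} in G with V→· removed — back-door holds.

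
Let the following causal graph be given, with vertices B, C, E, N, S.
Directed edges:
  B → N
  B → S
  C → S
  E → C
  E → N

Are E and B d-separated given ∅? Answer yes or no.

Bayes-Ball from E | ∅ reaches {C,N,S}.
B ∉ reach(E|∅) ⇒ E ⊥ B | ∅.

Yes — E ⊥ B | ∅.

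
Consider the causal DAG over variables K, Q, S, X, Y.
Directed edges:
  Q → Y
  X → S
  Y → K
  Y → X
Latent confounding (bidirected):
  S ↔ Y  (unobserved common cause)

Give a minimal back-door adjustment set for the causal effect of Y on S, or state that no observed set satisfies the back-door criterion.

Y→S: no observed back-door set.

desc(Y)\{Y}={K,S,X}; candidates ⊆ {Q}.
Y↔S: latent back-door arc(s) into Y.
size 0: {}; under {} Y still reaches {Q,S} ∋ S.
size 1: {Q}; under {Q} Y still reaches {S} ∋ S.
Y↔S cannot be blocked by any observed set — no back-door set.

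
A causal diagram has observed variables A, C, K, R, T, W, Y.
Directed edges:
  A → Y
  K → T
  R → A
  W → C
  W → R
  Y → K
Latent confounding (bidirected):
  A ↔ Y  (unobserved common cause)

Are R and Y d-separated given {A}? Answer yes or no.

Bayes-Ball from R | {A} reaches {C,K,T,W,Y}.
Y ∈ reach(R|{A}) ⇒ R ⊥̸ Y | {A}.

No — R and Y are d-connected given {A}.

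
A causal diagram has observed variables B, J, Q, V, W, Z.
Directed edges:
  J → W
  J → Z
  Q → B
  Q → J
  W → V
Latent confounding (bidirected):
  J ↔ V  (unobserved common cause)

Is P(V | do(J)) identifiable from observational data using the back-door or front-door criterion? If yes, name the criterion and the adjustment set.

desc(J)\{J}={V,W,Z}; candidates ⊆ {B,Q}.
J↔V: latent back-door arc(s) into J.
size 0: {}; under {} J still reaches {B,Q,V} ∋ V.
size 1: {B}, {Q}; under {B} J still reaches {Q,V} ∋ V.
size 2: {B,Q}; under {B,Q} J still reaches {V} ∋ V.
J↔V cannot be blocked by any observed set — no back-door set.
{W}: (i) intercepts every directed J→V path; (ii) no back-door J→{W}; (iii) {J} blocks every back-door {W}→V. Front-door holds.
P(V|do(J)) = Σ_{W} P(W|J) Σ_{J'} P(V|W,J')P(J').

P(V|do(J)): frontdoor, adjust for {W}.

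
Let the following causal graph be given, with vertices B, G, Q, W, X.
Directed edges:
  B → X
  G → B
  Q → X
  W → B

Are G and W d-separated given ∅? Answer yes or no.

Bayes-Ball from G | ∅ reaches {B,X}.
W ∉ reach(G|∅) ⇒ G ⊥ W | ∅.

Yes — G ⊥ W | ∅.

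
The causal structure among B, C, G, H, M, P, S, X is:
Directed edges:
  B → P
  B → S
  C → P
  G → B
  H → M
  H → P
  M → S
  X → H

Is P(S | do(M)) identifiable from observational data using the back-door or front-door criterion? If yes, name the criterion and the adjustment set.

P(S|do(M)): backdoor, adjust for ∅.

desc(M)\{M}={S}; candidates ⊆ {B,C,G,H,P,X}.
∅: M⊥S given ∅ in G with M→· removed — back-door holds.
P(S|do(M)) = P(S|M) — no adjustment needed.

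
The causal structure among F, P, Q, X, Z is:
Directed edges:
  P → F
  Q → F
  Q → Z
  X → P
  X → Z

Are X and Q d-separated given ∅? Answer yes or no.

Bayes-Ball from X | ∅ reaches {F,P,Z}.
Q ∉ reach(X|∅) ⇒ X ⊥ Q | ∅.

Yes — X ⊥ Q | ∅.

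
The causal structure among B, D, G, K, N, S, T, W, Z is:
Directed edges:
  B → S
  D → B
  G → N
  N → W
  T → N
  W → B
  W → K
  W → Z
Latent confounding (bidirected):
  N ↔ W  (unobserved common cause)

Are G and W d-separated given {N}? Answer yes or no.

No — G and W are d-connected given {N}.

Bayes-Ball from G | {N} reaches {B,K,S,T,W,Z}.
W ∈ reach(G|{N}) ⇒ G ⊥̸ W | {N}.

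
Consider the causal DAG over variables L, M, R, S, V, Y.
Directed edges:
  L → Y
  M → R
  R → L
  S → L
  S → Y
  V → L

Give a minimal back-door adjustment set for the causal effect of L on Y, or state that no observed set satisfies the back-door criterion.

L→Y: minimal back-door set {S}.

desc(L)\{L}={Y}; candidates ⊆ {M,R,S,V}.
size 0: {}; under {} L still reaches {M,R,S,V,Y} ∋ Y.
{S}: L⊥Y given {S} in G with L→· removed — back-door holds.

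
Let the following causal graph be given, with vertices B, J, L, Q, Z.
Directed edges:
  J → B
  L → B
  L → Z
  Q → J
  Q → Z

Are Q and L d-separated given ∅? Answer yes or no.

Yes — Q ⊥ L | ∅.

Bayes-Ball from Q | ∅ reaches {B,J,Z}.
L ∉ reach(Q|∅) ⇒ Q ⊥ L | ∅.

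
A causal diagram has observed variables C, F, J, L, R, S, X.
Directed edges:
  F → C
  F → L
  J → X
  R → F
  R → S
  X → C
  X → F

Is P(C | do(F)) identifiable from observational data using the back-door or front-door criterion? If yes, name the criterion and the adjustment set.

desc(F)\{F}={C,L}; candidates ⊆ {J,R,S,X}.
size 0: {}; under {} F still reaches {C,J,R,S,X} ∋ C.
{X}: F⊥C given {X} in G with F→· removed — back-door holds.
P(C|do(F)) = Σ_{X} P(C|F,X)·P(X).

P(C|do(F)): backdoor, adjust for {X}.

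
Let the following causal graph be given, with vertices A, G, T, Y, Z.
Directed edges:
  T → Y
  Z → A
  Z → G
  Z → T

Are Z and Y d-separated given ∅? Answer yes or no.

Bayes-Ball from Z | ∅ reaches {A,G,T,Y}.
Y ∈ reach(Z|∅) ⇒ Z ⊥̸ Y | ∅.

No — Z and Y are d-connected given ∅.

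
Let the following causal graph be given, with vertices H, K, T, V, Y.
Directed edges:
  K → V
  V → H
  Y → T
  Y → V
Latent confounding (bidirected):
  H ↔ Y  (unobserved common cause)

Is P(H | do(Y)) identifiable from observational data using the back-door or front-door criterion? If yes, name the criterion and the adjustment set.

P(H|do(Y)): frontdoor, adjust for {V}.

desc(Y)\{Y}={H,T,V}; candidates ⊆ {K}.
Y↔H: latent back-door arc(s) into Y.
size 0: {}; under {} Y still reaches {H} ∋ H.
size 1: {K}; under {K} Y still reaches {H} ∋ H.
Y↔H cannot be blocked by any observed set — no back-door set.
{V}: (i) intercepts every directed Y→H path; (ii) no back-door Y→{V}; (iii) {Y} blocks every back-door {V}→H. Front-door holds.
P(H|do(Y)) = Σ_{V} P(V|Y) Σ_{Y'} P(H|V,Y')P(Y').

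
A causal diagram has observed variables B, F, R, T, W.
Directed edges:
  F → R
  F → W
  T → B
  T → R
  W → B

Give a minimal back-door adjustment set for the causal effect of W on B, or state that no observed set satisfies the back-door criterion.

desc(W)\{W}={B}; candidates ⊆ {F,R,T}.
∅: W⊥B given ∅ in G with W→· removed — back-door holds.

W→B: minimal back-door set ∅.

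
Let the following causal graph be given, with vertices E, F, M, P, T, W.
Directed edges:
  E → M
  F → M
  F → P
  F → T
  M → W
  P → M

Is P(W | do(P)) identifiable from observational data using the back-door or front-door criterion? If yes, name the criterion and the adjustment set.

desc(P)\{P}={M,W}; candidates ⊆ {E,F,T}.
size 0: {}; under {} P still reaches {F,M,T,W} ∋ W.
{F}: P⊥W given {F} in G with P→· removed — back-door holds.
P(W|do(P)) = Σ_{F} P(W|P,F)·P(F).

P(W|do(P)): backdoor, adjust for {F}.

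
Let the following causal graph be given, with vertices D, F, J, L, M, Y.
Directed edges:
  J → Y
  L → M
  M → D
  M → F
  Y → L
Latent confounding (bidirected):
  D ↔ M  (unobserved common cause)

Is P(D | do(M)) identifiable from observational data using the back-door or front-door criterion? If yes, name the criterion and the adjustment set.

desc(M)\{M}={D,F}; candidates ⊆ {J,L,Y}.
M↔D: latent back-door arc(s) into M.
size 0: {}; under {} M still reaches {D,J,L,Y} ∋ D.
size 1: {J}, {L}, {Y}; under {J} M still reaches {D,L,Y} ∋ D.
size 2: {J,L}, {J,Y}, {L,Y}; under {J,L} M still reaches {D} ∋ D.
M↔D cannot be blocked by any observed set — no back-door set.
No mediator lies on a directed M→…→D path.
Neither criterion identifies P(D|do(M)) in this graph.

P(D|do(M)): not identifiable (no BD/FD set).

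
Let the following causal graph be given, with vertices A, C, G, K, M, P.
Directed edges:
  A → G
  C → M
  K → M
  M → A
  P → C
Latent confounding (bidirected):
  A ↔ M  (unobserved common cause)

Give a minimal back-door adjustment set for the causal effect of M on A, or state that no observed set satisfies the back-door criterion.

desc(M)\{M}={A,G}; candidates ⊆ {C,K,P}.
M↔A: latent back-door arc(s) into M.
size 0: {}; under {} M still reaches {A,C,G,K,P} ∋ A.
size 1: {C}, {K}, {P}; under {C} M still reaches {A,G,K} ∋ A.
size 2: {C,K}, {C,P}, {K,P}; under {C,K} M still reaches {A,G} ∋ A.
M↔A cannot be blocked by any observed set — no back-door set.

M→A: no observed back-door set.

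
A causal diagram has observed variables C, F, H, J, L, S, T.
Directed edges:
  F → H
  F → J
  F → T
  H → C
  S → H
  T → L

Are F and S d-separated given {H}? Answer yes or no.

No — F and S are d-connected given {H}.

Bayes-Ball from F | {H} reaches {J,L,S,T}.
S ∈ reach(F|{H}) ⇒ F ⊥̸ S | {H}.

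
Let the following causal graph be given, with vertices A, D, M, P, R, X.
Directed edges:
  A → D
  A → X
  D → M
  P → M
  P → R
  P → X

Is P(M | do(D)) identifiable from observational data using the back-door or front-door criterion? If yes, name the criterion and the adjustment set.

desc(D)\{D}={M}; candidates ⊆ {A,P,R,X}.
∅: D⊥M given ∅ in G with D→· removed — back-door holds.
P(M|do(D)) = P(M|D) — no adjustment needed.

P(M|do(D)): backdoor, adjust for ∅.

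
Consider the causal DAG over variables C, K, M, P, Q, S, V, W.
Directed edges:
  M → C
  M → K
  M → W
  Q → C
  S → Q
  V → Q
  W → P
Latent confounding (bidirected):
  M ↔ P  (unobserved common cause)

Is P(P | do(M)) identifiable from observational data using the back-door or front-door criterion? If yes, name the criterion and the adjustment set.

desc(M)\{M}={C,K,P,W}; candidates ⊆ {Q,S,V}.
M↔P: latent back-door arc(s) into M.
size 0: {}; under {} M still reaches {P} ∋ P.
size 1: {Q}, {S}, {V}; under {Q} M still reaches {P} ∋ P.
size 2: {Q,S}, {Q,V}, {S,V}; under {Q,S} M still reaches {P} ∋ P.
M↔P cannot be blocked by any observed set — no back-door set.
{W}: (i) intercepts every directed M→P path; (ii) no back-door M→{W}; (iii) {M} blocks every back-door {W}→P. Front-door holds.
P(P|do(M)) = Σ_{W} P(W|M) Σ_{M'} P(P|W,M')P(M').

P(P|do(M)): frontdoor, adjust for {W}.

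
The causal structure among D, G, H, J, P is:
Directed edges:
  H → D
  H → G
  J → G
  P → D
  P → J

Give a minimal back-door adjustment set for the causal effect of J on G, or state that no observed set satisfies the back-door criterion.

J→G: minimal back-door set ∅.

desc(J)\{J}={G}; candidates ⊆ {D,H,P}.
∅: J⊥G given ∅ in G with J→· removed — back-door holds.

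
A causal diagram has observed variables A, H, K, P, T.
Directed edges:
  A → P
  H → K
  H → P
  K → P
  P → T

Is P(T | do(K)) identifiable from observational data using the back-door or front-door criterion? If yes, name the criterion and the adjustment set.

desc(K)\{K}={P,T}; candidates ⊆ {A,H}.
size 0: {}; under {} K still reaches {H,P,T} ∋ T.
{H}: K⊥T given {H} in G with K→· removed — back-door holds.
P(T|do(K)) = Σ_{H} P(T|K,H)·P(H).

P(T|do(K)): backdoor, adjust for {H}.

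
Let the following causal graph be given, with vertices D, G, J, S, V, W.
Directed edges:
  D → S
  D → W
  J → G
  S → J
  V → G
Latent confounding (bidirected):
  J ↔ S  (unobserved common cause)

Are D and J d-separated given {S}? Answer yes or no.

Bayes-Ball from D | {S} reaches {G,J,W}.
J ∈ reach(D|{S}) ⇒ D ⊥̸ J | {S}.

No — D and J are d-connected given {S}.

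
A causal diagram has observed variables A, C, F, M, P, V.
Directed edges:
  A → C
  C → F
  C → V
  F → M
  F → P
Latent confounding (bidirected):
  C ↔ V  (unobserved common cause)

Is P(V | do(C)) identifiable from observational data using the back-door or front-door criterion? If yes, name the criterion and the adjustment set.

P(V|do(C)): not identifiable (no BD/FD set).

desc(C)\{C}={F,M,P,V}; candidates ⊆ {A}.
C↔V: latent back-door arc(s) into C.
size 0: {}; under {} C still reaches {A,V} ∋ V.
size 1: {A}; under {A} C still reaches {V} ∋ V.
C↔V cannot be blocked by any observed set — no back-door set.
No mediator lies on a directed C→…→V path.
Neither criterion identifies P(V|do(C)) in this graph.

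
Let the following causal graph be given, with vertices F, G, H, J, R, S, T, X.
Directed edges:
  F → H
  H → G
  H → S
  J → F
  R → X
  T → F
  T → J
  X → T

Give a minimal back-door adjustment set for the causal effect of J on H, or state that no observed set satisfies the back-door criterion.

desc(J)\{J}={F,G,H,S}; candidates ⊆ {R,T,X}.
size 0: {}; under {} J still reaches {F,G,H,R,S,T,X} ∋ H.
{T}: J⊥H given {T} in G with J→· removed — back-door holds.

J→H: minimal back-door set {T}.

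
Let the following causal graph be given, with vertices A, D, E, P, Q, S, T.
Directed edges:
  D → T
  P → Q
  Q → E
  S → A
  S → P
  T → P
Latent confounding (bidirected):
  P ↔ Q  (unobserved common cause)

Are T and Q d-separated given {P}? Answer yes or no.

No — T and Q are d-connected given {P}.

Bayes-Ball from T | {P} reaches {A,D,E,Q,S}.
Q ∈ reach(T|{P}) ⇒ T ⊥̸ Q | {P}.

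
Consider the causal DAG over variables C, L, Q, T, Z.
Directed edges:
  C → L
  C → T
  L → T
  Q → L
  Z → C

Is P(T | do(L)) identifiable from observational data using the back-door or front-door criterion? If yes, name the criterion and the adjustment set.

P(T|do(L)): backdoor, adjust for {C}.

desc(L)\{L}={T}; candidates ⊆ {C,Q,Z}.
size 0: {}; under {} L still reaches {C,Q,T,Z} ∋ T.
{C}: L⊥T given {C} in G with L→· removed — back-door holds.
P(T|do(L)) = Σ_{C} P(T|L,C)·P(C).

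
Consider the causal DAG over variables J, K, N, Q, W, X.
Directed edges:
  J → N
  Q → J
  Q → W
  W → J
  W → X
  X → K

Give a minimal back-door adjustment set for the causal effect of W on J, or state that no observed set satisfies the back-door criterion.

W→J: minimal back-door set {Q}.

desc(W)\{W}={J,K,N,X}; candidates ⊆ {Q}.
size 0: {}; under {} W still reaches {J,N,Q} ∋ J.
{Q}: W⊥J given {Q} in G with W→· removed — back-door holds.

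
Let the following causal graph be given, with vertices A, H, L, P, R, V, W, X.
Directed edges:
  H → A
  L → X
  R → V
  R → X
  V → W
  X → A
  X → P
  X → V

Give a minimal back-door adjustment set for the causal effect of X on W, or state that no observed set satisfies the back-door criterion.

desc(X)\{X}={A,P,V,W}; candidates ⊆ {H,L,R}.
size 0: {}; under {} X still reaches {L,R,V,W} ∋ W.
{R}: X⊥W given {R} in G with X→· removed — back-door holds.

X→W: minimal back-door set {R}.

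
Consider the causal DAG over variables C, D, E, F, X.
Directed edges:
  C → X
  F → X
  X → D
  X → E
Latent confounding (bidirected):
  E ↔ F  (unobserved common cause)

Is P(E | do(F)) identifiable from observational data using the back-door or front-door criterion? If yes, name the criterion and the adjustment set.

desc(F)\{F}={D,E,X}; candidates ⊆ {C}.
F↔E: latent back-door arc(s) into F.
size 0: {}; under {} F still reaches {E} ∋ E.
size 1: {C}; under {C} F still reaches {E} ∋ E.
F↔E cannot be blocked by any observed set — no back-door set.
{X}: (i) intercepts every directed F→E path; (ii) no back-door F→{X}; (iii) {F} blocks every back-door {X}→E. Front-door holds.
P(E|do(F)) = Σ_{X} P(X|F) Σ_{F'} P(E|X,F')P(F').

P(E|do(F)): frontdoor, adjust for {X}.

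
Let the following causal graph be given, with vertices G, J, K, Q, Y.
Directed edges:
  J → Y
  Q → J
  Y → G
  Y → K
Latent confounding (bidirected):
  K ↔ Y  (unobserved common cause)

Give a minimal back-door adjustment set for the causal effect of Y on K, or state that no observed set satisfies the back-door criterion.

desc(Y)\{Y}={G,K}; candidates ⊆ {J,Q}.
Y↔K: latent back-door arc(s) into Y.
size 0: {}; under {} Y still reaches {J,K,Q} ∋ K.
size 1: {J}, {Q}; under {J} Y still reaches {K} ∋ K.
size 2: {J,Q}; under {J,Q} Y still reaches {K} ∋ K.
Y↔K cannot be blocked by any observed set — no back-door set.

Y→K: no observed back-door set.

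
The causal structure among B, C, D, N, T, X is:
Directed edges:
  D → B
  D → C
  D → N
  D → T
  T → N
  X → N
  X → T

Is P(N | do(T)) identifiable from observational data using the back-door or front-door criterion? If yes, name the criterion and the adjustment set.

desc(T)\{T}={N}; candidates ⊆ {B,C,D,X}.
size 0: {}; under {} T still reaches {B,C,D,N,X} ∋ N.
size 1: {B}, {C}, {D} …(+1); under {B} T still reaches {C,D,N,X} ∋ N.
{D,X}: T⊥N given {D,X} in G with T→· removed — back-door holds.
P(N|do(T)) = Σ_{D,X} P(N|T,D,X)·P(D,X).

P(N|do(T)): backdoor, adjust for {D, X}.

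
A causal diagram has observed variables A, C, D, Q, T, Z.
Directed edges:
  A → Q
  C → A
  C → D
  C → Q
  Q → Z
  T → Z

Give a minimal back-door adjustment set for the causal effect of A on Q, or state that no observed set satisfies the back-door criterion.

A→Q: minimal back-door set {C}.

desc(A)\{A}={Q,Z}; candidates ⊆ {C,D,T}.
size 0: {}; under {} A still reaches {C,D,Q,Z} ∋ Q.
{C}: A⊥Q given {C} in G with A→· removed — back-door holds.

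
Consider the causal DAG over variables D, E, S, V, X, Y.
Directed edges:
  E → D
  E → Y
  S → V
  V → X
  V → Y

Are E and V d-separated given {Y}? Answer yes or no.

Bayes-Ball from E | {Y} reaches {D,S,V,X}.
V ∈ reach(E|{Y}) ⇒ E ⊥̸ V | {Y}.

No — E and V are d-connected given {Y}.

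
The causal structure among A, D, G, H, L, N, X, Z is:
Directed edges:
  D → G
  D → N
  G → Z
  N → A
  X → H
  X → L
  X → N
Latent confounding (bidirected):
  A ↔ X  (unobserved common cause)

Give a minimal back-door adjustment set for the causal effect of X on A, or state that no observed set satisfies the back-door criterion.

X→A: no observed back-door set.

desc(X)\{X}={A,H,L,N}; candidates ⊆ {D,G,Z}.
X↔A: latent back-door arc(s) into X.
size 0: {}; under {} X still reaches {A} ∋ A.
size 1: {D}, {G}, {Z}; under {D} X still reaches {A} ∋ A.
size 2: {D,G}, {D,Z}, {G,Z}; under {D,G} X still reaches {A} ∋ A.
X↔A cannot be blocked by any observed set — no back-door set.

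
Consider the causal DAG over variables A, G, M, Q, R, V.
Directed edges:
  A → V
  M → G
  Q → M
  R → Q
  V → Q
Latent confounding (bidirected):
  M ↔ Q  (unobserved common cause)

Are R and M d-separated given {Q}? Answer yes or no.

No — R and M are d-connected given {Q}.

Bayes-Ball from R | {Q} reaches {A,G,M,V}.
M ∈ reach(R|{Q}) ⇒ R ⊥̸ M | {Q}.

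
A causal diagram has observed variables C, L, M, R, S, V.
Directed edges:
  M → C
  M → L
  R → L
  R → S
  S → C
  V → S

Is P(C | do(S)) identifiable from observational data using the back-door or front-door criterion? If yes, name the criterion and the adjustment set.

desc(S)\{S}={C}; candidates ⊆ {L,M,R,V}.
∅: S⊥C given ∅ in G with S→· removed — back-door holds.
P(C|do(S)) = P(C|S) — no adjustment needed.

P(C|do(S)): backdoor, adjust for ∅.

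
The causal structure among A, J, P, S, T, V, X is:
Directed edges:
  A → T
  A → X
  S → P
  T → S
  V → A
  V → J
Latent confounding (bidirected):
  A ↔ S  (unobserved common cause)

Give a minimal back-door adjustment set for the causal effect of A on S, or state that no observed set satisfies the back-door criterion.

A→S: no observed back-door set.

desc(A)\{A}={P,S,T,X}; candidates ⊆ {J,V}.
A↔S: latent back-door arc(s) into A.
size 0: {}; under {} A still reaches {J,P,S,V} ∋ S.
size 1: {J}, {V}; under {J} A still reaches {P,S,V} ∋ S.
size 2: {J,V}; under {J,V} A still reaches {P,S} ∋ S.
A↔S cannot be blocked by any observed set — no back-door set.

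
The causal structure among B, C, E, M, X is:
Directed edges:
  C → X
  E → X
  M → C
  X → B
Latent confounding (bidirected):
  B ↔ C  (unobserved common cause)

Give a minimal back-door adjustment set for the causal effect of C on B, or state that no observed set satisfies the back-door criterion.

desc(C)\{C}={B,X}; candidates ⊆ {E,M}.
C↔B: latent back-door arc(s) into C.
size 0: {}; under {} C still reaches {B,M} ∋ B.
size 1: {E}, {M}; under {E} C still reaches {B,M} ∋ B.
size 2: {E,M}; under {E,M} C still reaches {B} ∋ B.
C↔B cannot be blocked by any observed set — no back-door set.

C→B: no observed back-door set.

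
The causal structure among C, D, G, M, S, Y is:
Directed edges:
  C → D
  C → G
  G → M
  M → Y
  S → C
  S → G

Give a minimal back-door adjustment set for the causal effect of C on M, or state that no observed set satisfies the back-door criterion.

desc(C)\{C}={D,G,M,Y}; candidates ⊆ {S}.
size 0: {}; under {} C still reaches {G,M,S,Y} ∋ M.
{S}: C⊥M given {S} in G with C→· removed — back-door holds.

C→M: minimal back-door set {S}.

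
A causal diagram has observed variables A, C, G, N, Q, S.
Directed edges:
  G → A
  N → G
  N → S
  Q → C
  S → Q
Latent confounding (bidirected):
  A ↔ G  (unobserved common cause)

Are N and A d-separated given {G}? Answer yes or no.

No — N and A are d-connected given {G}.

Bayes-Ball from N | {G} reaches {A,C,Q,S}.
A ∈ reach(N|{G}) ⇒ N ⊥̸ A | {G}.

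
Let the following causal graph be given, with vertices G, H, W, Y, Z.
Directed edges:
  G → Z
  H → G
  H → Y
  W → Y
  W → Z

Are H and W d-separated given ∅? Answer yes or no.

Yes — H ⊥ W | ∅.

Bayes-Ball from H | ∅ reaches {G,Y,Z}.
W ∉ reach(H|∅) ⇒ H ⊥ W | ∅.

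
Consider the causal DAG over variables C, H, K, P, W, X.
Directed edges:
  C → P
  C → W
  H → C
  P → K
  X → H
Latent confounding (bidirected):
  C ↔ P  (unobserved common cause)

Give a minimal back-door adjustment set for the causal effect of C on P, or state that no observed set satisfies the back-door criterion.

desc(C)\{C}={K,P,W}; candidates ⊆ {H,X}.
C↔P: latent back-door arc(s) into C.
size 0: {}; under {} C still reaches {H,K,P,X} ∋ P.
size 1: {H}, {X}; under {H} C still reaches {K,P} ∋ P.
size 2: {H,X}; under {H,X} C still reaches {K,P} ∋ P.
C↔P cannot be blocked by any observed set — no back-door set.

C→P: no observed back-door set.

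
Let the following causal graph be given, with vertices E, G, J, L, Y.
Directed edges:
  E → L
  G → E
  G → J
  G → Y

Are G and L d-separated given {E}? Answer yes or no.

Yes — G ⊥ L | {E}.

Bayes-Ball from G | {E} reaches {J,Y}.
L ∉ reach(G|{E}) ⇒ G ⊥ L | {E}.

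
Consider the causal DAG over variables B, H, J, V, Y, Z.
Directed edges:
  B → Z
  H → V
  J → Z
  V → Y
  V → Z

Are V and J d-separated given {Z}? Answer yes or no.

Bayes-Ball from V | {Z} reaches {B,H,J,Y}.
J ∈ reach(V|{Z}) ⇒ V ⊥̸ J | {Z}.

No — V and J are d-connected given {Z}.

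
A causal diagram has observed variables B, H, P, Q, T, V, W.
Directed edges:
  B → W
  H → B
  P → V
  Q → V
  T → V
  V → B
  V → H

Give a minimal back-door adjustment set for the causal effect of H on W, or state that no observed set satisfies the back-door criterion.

desc(H)\{H}={B,W}; candidates ⊆ {P,Q,T,V}.
size 0: {}; under {} H still reaches {B,P,Q,T,V,W} ∋ W.
{V}: H⊥W given {V} in G with H→· removed — back-door holds.

H→W: minimal back-door set {V}.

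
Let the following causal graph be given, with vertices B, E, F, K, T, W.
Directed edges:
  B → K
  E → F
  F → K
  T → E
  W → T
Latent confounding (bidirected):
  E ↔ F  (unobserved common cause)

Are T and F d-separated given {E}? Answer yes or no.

No — T and F are d-connected given {E}.

Bayes-Ball from T | {E} reaches {F,K,W}.
F ∈ reach(T|{E}) ⇒ T ⊥̸ F | {E}.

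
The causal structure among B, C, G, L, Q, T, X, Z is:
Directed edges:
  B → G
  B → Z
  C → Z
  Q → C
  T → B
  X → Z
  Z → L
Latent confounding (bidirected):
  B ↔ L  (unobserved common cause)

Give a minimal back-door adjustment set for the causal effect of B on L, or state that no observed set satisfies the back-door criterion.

desc(B)\{B}={G,L,Z}; candidates ⊆ {C,Q,T,X}.
B↔L: latent back-door arc(s) into B.
size 0: {}; under {} B still reaches {L,T} ∋ L.
size 1: {C}, {Q}, {T} …(+1); under {C} B still reaches {L,T} ∋ L.
size 2: {C,Q}, {C,T}, {C,X} …(+3); under {C,Q} B still reaches {L,T} ∋ L.
B↔L cannot be blocked by any observed set — no back-door set.

B→L: no observed back-door set.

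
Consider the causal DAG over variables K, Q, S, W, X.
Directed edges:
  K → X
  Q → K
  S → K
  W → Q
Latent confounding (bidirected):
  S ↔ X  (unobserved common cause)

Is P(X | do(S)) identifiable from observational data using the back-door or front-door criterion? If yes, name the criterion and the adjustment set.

desc(S)\{S}={K,X}; candidates ⊆ {Q,W}.
S↔X: latent back-door arc(s) into S.
size 0: {}; under {} S still reaches {X} ∋ X.
size 1: {Q}, {W}; under {Q} S still reaches {X} ∋ X.
size 2: {Q,W}; under {Q,W} S still reaches {X} ∋ X.
S↔X cannot be blocked by any observed set — no back-door set.
{K}: (i) intercepts every directed S→X path; (ii) no back-door S→{K}; (iii) {S} blocks every back-door {K}→X. Front-door holds.
P(X|do(S)) = Σ_{K} P(K|S) Σ_{S'} P(X|K,S')P(S').

P(X|do(S)): frontdoor, adjust for {K}.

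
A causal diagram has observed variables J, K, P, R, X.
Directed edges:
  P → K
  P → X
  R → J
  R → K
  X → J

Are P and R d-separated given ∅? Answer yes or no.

Yes — P ⊥ R | ∅.

Bayes-Ball from P | ∅ reaches {J,K,X}.
R ∉ reach(P|∅) ⇒ P ⊥ R | ∅.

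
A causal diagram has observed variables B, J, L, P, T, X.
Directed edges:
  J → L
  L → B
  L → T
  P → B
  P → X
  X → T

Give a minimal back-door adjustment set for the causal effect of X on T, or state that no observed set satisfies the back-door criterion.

X→T: minimal back-door set ∅.

desc(X)\{X}={T}; candidates ⊆ {B,J,L,P}.
∅: X⊥T given ∅ in G with X→· removed — back-door holds.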